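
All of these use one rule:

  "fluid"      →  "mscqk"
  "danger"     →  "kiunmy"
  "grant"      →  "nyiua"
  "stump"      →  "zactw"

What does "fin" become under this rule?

mqu

The shift depends on letter class: consonant f→m is +7, but vowel u→c is +8. Vowels shift forward by 8 and consonants shift forward by 7.
Applying it to fin: f(cons)+7=m, i(vowel)+8=q, n(cons)+7=u.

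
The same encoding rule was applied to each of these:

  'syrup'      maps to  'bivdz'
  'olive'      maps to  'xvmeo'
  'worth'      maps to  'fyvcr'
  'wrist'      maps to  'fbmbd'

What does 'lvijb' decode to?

clear

The shifts repeat in a cycle of length 3: positions 0,1,… shift by +9, +10, +4, then the pattern repeats.
Reversing it on lvijb: l−9=c, v−10=l, i−4=e, j−9=a, b−10=r.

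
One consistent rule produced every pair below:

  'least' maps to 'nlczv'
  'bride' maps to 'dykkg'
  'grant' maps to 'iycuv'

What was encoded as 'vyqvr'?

Shifts by position in least: pos 0: l→n (+2), pos 1: e→l (+7), pos 2: a→c (+2), pos 3: s→z (+7) — repeating every 2. A repeating key of period 2 is used — shifts +2, +7 over and over.
Undoing it on vyqvr: v−2=t, y−7=r, q−2=o, v−7=o, r−2=p.

troop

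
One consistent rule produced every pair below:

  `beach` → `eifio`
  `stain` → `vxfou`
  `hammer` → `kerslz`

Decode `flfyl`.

chase

In beach: b→e is +3, e→i is +4, a→f is +5, c→i is +6 — the shift increases by 1 each position. The shift increases by 1 at each position, starting from +3: 3, 4, 5, ….
Undoing it on flfyl: f−3=c, l−4=h, f−5=a, y−6=s, l−7=e.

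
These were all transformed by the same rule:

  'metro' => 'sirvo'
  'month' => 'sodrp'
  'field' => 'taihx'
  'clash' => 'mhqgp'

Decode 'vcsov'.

rumor

m(12)→s(18) and e(4)→i(8) fit y≡11x+16 (mod 26); the inverse of 11 mod 26 is 19. This is an affine cipher: with a=0,…,z=25, each position x becomes (11x+16) mod 26.
Undoing it on vcsov: v(21)→19·(21−16)≡17=r; c(2)→19·(2−16)≡20=u; s(18)→19·(18−16)≡12=m; o(14)→19·(14−16)≡14=o; v(21)→19·(21−16)≡17=r (all mod 26).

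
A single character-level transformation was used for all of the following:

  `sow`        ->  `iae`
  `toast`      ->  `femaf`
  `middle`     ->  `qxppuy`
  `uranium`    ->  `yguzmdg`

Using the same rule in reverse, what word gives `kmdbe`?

spray

The output letters match the input read backwards, each shifted +12: sow reversed is wos. Two steps: reverse the string, then apply a Caesar shift of +12.
Reversing it on kmdbe: shift back: k−12=y, m−12=a, d−12=r, b−12=p, e−12=s → yarps; then reverse → spray.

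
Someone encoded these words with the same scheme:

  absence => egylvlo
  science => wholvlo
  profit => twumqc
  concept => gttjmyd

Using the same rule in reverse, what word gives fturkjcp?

In absence: a→e is +4, b→g is +5, s→y is +6, e→l is +7 — the shift increases by 1 each position. The shift increases by 1 at each position, starting from +4: 4, 5, 6, ….
Undoing it on fturkjcp: f−4=b, t−5=o, u−6=o, r−7=k, k−8=c, j−9=a, c−10=s, p−11=e.

bookcase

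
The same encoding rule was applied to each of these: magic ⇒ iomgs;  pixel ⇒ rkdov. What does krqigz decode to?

tackle

The output letters match the input read backwards, each shifted +6: magic reversed is cigam. Two steps: reverse the string, then apply a Caesar shift of +6.
Undoing it on krqigz: shift back: k−6=e, r−6=l, q−6=k, i−6=c, g−6=a, z−6=t → elkcat; then reverse → tackle.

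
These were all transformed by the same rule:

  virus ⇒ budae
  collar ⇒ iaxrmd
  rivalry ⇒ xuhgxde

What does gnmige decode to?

abacus

Shifts by position in virus: pos 0: v→b (+6), pos 1: i→u (+12), pos 2: r→d (+12), pos 3: u→a (+6), pos 4: s→e (+12) — repeating every 3. The shifts repeat in a cycle of length 3: positions 0,1,… shift by +6, +12, +12, then the pattern repeats.
Decoding gnmige: g−6=a, n−12=b, m−12=a, i−6=c, g−12=u, e−12=s.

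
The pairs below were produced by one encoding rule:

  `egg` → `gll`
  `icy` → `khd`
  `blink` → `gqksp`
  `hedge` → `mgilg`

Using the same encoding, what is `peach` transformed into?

The shift depends on letter class: consonant g→l is +5, but vowel e→g is +2. Two shifts are in play — +2 for a/e/i/o/u, +5 for every other letter.
For peach: p(cons)+5=u, e(vowel)+2=g, a(vowel)+2=c, c(cons)+5=h, h(cons)+5=m.

ugchm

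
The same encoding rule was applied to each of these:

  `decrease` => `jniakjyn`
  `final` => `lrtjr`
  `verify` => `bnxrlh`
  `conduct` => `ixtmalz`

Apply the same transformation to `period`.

Shifts by position in decrease: pos 0: d→j (+6), pos 1: e→n (+9), pos 2: c→i (+6), pos 3: r→a (+9) — repeating every 2. A repeating key of period 2 is used — shifts +6, +9 over and over.
For period: p+6=v, e+9=n, r+6=x, i+9=r, o+6=u, d+9=m.

vnxrum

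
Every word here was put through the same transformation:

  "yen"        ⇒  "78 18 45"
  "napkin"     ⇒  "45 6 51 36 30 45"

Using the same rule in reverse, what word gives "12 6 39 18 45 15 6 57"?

calendar

y(#25)→78 and e(#5)→18: differences scale by 3, so n = 3·pos + 3. With a=1..z=26, the number is 3·pos + 3.
Reversing it on 12 6 39 18 45 15 6 57: 12→(12−3)÷3=3=c, 6→(6−3)÷3=1=a, 39→(39−3)÷3=12=l, 18→(18−3)÷3=5=e, 45→(45−3)÷3=14=n, 15→(15−3)÷3=4=d, 6→(6−3)÷3=1=a, 57→(57−3)÷3=18=r.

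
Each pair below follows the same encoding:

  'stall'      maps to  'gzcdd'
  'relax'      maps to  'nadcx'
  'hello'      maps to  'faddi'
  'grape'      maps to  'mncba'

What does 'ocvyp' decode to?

s(18)→g(6) and t(19)→z(25) fit y≡19x+2 (mod 26); the inverse of 19 mod 26 is 11. Treating letters as 0–25, the rule is x ↦ 19x + 2 (mod 26).
Reversing it on ocvyp: o(14)→11·(14−2)≡2=c; c(2)→11·(2−2)≡0=a; v(21)→11·(21−2)≡1=b; y(24)→11·(24−2)≡8=i; p(15)→11·(15−2)≡13=n (all mod 26).

cabin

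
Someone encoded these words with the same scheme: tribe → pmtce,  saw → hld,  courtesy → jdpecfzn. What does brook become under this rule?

vzzcm

The output letters match the input read backwards, each shifted +11: tribe reversed is ebirt. The word is reversed, then every letter is shifted forward by 11.
On brook: reverse → koorb; then shift: k+11=v, o+11=z, o+11=z, r+11=c, b+11=m.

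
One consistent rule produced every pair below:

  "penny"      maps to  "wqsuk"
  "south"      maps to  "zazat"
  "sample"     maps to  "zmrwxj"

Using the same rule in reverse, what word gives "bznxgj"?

The shifts repeat in a cycle of length 3: positions 0,1,… shift by +7, +12, +5, then the pattern repeats.
Undoing it on bznxgj: b−7=u, z−12=n, n−5=i, x−7=q, g−12=u, j−5=e.

unique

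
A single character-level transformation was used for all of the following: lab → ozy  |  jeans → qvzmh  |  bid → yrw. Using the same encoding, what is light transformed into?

Each pair mirrors across the alphabet (l↔o, a↔z, b↔y): positions sum to 25. Each letter is replaced by its mirror in the alphabet: a↔z, b↔y, c↔x, and so on (the Atbash cipher).
Applying it to light: l↔o, i↔r, g↔t, h↔s, t↔g.

ortsg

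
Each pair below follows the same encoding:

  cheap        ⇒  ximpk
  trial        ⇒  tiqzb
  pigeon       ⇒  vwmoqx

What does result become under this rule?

btcamz

The word is reversed, then every letter is shifted forward by 8.
On result: reverse → tluser; then shift: t+8=b, l+8=t, u+8=c, s+8=a, e+8=m, r+8=z.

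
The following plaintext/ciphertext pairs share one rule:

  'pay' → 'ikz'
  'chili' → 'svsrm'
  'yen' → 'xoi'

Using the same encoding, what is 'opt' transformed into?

Read the word backwards and shift each letter +10.
For opt: reverse → tpo; then shift: t+10=d, p+10=z, o+10=y.

dzy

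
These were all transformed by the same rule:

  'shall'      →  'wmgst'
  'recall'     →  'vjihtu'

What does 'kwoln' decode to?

grief

In shall: s→w is +4, h→m is +5, a→g is +6, l→s is +7 — the shift increases by 1 each position. Letter i (0-indexed) is shifted by i+4, so successive shifts are 4, 5, 6, ….
Undoing it on kwoln: k−4=g, w−5=r, o−6=i, l−7=e, n−8=f.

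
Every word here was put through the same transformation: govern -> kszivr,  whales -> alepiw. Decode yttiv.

Compare letters: g→k is +4, o→s is +4, v→z is +4 — a constant shift. Every letter moves 4 places later in the alphabet, wrapping around z→a.
Decoding yttiv: y−4=u, t−4=p, t−4=p, i−4=e, v−4=r.

upper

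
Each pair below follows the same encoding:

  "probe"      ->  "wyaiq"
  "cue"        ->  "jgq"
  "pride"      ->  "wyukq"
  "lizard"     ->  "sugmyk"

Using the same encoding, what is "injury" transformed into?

uuqgyf

The rule splits by letter class: vowels +12, consonants +7.
For injury: i(vowel)+12=u, n(cons)+7=u, j(cons)+7=q, u(vowel)+12=g, r(cons)+7=y, y(cons)+7=f.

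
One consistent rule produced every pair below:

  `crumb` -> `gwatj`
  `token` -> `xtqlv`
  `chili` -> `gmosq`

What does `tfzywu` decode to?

patrol

In crumb: c→g is +4, r→w is +5, u→a is +6, m→t is +7 — the shift increases by 1 each position. Each letter shifts forward by (position + 4), i.e. 4, 5, 6, … — the shift grows by one for each successive letter.
Reversing it on tfzywu: t−4=p, f−5=a, z−6=t, y−7=r, w−8=o, u−9=l.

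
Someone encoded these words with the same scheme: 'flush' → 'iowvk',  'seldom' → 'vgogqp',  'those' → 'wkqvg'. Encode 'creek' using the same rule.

fuggn

The shift depends on letter class: consonant f→i is +3, but vowel u→w is +2. Vowels shift forward by 2 and consonants shift forward by 3.
Applying it to creek: c(cons)+3=f, r(cons)+3=u, e(vowel)+2=g, e(vowel)+2=g, k(cons)+3=n.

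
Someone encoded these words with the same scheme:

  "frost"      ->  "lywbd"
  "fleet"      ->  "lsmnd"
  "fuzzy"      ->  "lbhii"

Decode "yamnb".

steer

In frost: f→l is +6, r→y is +7, o→w is +8, s→b is +9 — the shift increases by 1 each position. The shift increases by 1 at each position, starting from +6: 6, 7, 8, ….
Undoing it on yamnb: y−6=s, a−7=t, m−8=e, n−9=e, b−10=r.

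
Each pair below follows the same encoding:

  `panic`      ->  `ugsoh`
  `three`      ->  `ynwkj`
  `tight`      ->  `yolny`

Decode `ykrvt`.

tempo

A repeating key of period 2 is used — shifts +5, +6 over and over.
Decoding ykrvt: y−5=t, k−6=e, r−5=m, v−6=p, t−5=o.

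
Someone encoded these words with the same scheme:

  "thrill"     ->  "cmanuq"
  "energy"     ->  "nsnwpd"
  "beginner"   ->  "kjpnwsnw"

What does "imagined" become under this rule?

rrjlrsni

Shifts by position in thrill: pos 0: t→c (+9), pos 1: h→m (+5), pos 2: r→a (+9), pos 3: i→n (+5) — repeating every 2. It's a Vigenère-style cipher with numeric key [9,5]: position i shifts by key[i mod 2].
On imagined: i+9=r, m+5=r, a+9=j, g+5=l, i+9=r, n+5=s, e+9=n, d+5=i.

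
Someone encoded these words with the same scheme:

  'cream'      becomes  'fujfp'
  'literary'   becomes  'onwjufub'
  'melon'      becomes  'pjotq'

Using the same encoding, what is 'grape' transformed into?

The shift depends on letter class: consonant c→f is +3, but vowel e→j is +5. The rule splits by letter class: vowels +5, consonants +3.
On grape: g(cons)+3=j, r(cons)+3=u, a(vowel)+5=f, p(cons)+3=s, e(vowel)+5=j.

jufsj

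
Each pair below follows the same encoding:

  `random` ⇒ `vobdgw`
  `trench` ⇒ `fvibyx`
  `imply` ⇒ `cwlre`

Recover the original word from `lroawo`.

Each letter's alphabet position (a=0..z=25) is mapped through 5·x+14 mod 26 — an affine cipher.
Reversing it on lroawo: l(11)→21·(11−14)≡15=p; r(17)→21·(17−14)≡11=l; o(14)→21·(14−14)≡0=a; a(0)→21·(0−14)≡18=s; w(22)→21·(22−14)≡12=m; o(14)→21·(14−14)≡0=a (all mod 26).

plasma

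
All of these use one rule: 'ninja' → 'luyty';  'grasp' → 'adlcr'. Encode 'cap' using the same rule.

aln

The output letters match the input read backwards, each shifted +11: ninja reversed is ajnin. Two steps: reverse the string, then apply a Caesar shift of +11.
On cap: reverse → pac; then shift: p+11=a, a+11=l, c+11=n.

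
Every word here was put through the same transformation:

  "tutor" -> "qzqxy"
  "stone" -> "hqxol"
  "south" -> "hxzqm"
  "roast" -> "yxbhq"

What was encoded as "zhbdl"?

t(19)→q(16) and u(20)→z(25) fit y≡9x+1 (mod 26); the inverse of 9 mod 26 is 3. Each letter's alphabet position (a=0..z=25) is mapped through 9·x+1 mod 26 — an affine cipher.
Decoding zhbdl: z(25)→3·(25−1)≡20=u; h(7)→3·(7−1)≡18=s; b(1)→3·(1−1)≡0=a; d(3)→3·(3−1)≡6=g; l(11)→3·(11−1)≡4=e (all mod 26).

usage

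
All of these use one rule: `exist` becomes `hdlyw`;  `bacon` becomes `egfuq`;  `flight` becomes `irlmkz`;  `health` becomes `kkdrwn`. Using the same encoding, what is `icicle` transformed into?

liliok

Shifts by position in exist: pos 0: e→h (+3), pos 1: x→d (+6), pos 2: i→l (+3), pos 3: s→y (+6) — repeating every 2. A repeating key of period 2 is used — shifts +3, +6 over and over.
On icicle: i+3=l, c+6=i, i+3=l, c+6=i, l+3=o, e+6=k.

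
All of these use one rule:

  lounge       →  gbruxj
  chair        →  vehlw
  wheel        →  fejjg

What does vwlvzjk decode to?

cricket

l(11)→g(6) and o(14)→b(1) fit y≡7x+7 (mod 26); the inverse of 7 mod 26 is 15. Each letter's alphabet position (a=0..z=25) is mapped through 7·x+7 mod 26 — an affine cipher.
Reversing it on vwlvzjk: v(21)→15·(21−7)≡2=c; w(22)→15·(22−7)≡17=r; l(11)→15·(11−7)≡8=i; v(21)→15·(21−7)≡2=c; z(25)→15·(25−7)≡10=k; j(9)→15·(9−7)≡4=e; k(10)→15·(10−7)≡19=t (all mod 26).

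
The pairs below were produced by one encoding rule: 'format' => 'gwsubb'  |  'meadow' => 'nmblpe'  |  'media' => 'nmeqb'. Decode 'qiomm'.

The shifts repeat in a cycle of length 2: positions 0,1,… shift by +1, +8, then the pattern repeats.
Undoing it on qiomm: q−1=p, i−8=a, o−1=n, m−8=e, m−1=l.

panel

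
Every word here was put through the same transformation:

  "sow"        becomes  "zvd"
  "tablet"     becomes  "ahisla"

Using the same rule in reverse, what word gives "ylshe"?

relax

Compare letters: s→z is +7, o→v is +7, w→d is +7 — a constant shift. Each letter is shifted forward by 7 in the alphabet (a Caesar shift of +7).
Decoding ylshe: y−7=r, l−7=e, s−7=l, h−7=a, e−7=x.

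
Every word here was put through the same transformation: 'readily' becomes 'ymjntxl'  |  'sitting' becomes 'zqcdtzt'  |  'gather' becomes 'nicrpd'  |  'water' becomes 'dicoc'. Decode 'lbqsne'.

ethics

In readily: r→y is +7, e→m is +8, a→j is +9, d→n is +10 — the shift increases by 1 each position. The shift increases by 1 at each position, starting from +7: 7, 8, 9, ….
Reversing it on lbqsne: l−7=e, b−8=t, q−9=h, s−10=i, n−11=c, e−12=s.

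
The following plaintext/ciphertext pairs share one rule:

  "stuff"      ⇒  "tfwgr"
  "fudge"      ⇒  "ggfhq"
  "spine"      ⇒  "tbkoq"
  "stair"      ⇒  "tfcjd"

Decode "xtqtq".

Shifts by position in stuff: pos 0: s→t (+1), pos 1: t→f (+12), pos 2: u→w (+2), pos 3: f→g (+1), pos 4: f→r (+12) — repeating every 3. A repeating key of period 3 is used — shifts +1, +12, +2 over and over.
Undoing it on xtqtq: x−1=w, t−12=h, q−2=o, t−1=s, q−12=e.

whose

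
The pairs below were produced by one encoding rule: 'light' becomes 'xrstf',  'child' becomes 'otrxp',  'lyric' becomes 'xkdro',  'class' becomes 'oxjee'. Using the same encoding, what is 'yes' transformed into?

kne

The shift depends on letter class: consonant l→x is +12, but vowel i→r is +9. Two shifts are in play — +9 for a/e/i/o/u, +12 for every other letter.
Applying it to yes: y(cons)+12=k, e(vowel)+9=n, s(cons)+12=e.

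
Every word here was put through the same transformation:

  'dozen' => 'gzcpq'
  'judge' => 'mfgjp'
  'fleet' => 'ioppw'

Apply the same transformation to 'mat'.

plw

The rule splits by letter class: vowels +11, consonants +3.
On mat: m(cons)+3=p, a(vowel)+11=l, t(cons)+3=w.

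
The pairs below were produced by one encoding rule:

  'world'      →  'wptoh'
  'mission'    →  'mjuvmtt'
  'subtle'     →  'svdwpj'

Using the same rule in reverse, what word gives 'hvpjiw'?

hunger

In world: w→w is +0, o→p is +1, r→t is +2, l→o is +3 — the shift increases by 1 each position. The shift increases by 1 at each position, starting from +0: 0, 1, 2, ….
Decoding hvpjiw: h−0=h, v−1=u, p−2=n, j−3=g, i−4=e, w−5=r.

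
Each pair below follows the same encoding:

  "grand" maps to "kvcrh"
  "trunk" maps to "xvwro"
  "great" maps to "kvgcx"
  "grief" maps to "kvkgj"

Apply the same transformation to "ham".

The shift depends on letter class: consonant g→k is +4, but vowel a→c is +2. The rule splits by letter class: vowels +2, consonants +4.
On ham: h(cons)+4=l, a(vowel)+2=c, m(cons)+4=q.

lcq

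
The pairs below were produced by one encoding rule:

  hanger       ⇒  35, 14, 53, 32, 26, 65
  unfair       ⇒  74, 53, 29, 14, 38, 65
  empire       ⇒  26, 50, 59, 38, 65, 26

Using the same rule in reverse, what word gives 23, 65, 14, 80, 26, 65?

h(#8)→35 and a(#1)→14: differences scale by 3, so n = 3·pos + 11. Each letter becomes 3×(its alphabet position, a=1..z=26) + 11.
Undoing it on 23, 65, 14, 80, 26, 65: 23→(23−11)÷3=4=d, 65→(65−11)÷3=18=r, 14→(14−11)÷3=1=a, 80→(80−11)÷3=23=w, 26→(26−11)÷3=5=e, 65→(65−11)÷3=18=r.

drawer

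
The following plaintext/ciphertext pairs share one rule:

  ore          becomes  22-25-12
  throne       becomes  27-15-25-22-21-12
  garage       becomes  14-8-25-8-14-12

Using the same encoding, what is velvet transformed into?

o is letter #15 and maps to 22: an offset of 7. Letters become their 1-based position plus 7 (so a→8, b→9, …).
On velvet: v=22→29, e=5→12, l=12→19, v=22→29, e=5→12, t=20→27.

29-12-19-29-12-27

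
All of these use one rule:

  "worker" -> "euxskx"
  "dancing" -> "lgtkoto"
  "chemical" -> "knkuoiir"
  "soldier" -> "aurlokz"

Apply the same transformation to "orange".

wxgvmk

The shifts repeat in a cycle of length 3: positions 0,1,… shift by +8, +6, +6, then the pattern repeats.
On orange: o+8=w, r+6=x, a+6=g, n+8=v, g+6=m, e+6=k.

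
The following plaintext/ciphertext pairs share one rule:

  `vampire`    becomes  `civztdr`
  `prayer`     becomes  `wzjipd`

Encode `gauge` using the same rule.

nidqp

In vampire: v→c is +7, a→i is +8, m→v is +9, p→z is +10 — the shift increases by 1 each position. The shift increases by 1 at each position, starting from +7: 7, 8, 9, ….
Applying it to gauge: g+7=n, a+8=i, u+9=d, g+10=q, e+11=p.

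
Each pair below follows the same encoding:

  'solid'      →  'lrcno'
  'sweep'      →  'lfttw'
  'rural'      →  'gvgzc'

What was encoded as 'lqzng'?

stair

s(18)→l(11) and o(14)→r(17) fit y≡5x+25 (mod 26); the inverse of 5 mod 26 is 21. This is an affine cipher: with a=0,…,z=25, each position x becomes (5x+25) mod 26.
Undoing it on lqzng: l(11)→21·(11−25)≡18=s; q(16)→21·(16−25)≡19=t; z(25)→21·(25−25)≡0=a; n(13)→21·(13−25)≡8=i; g(6)→21·(6−25)≡17=r (all mod 26).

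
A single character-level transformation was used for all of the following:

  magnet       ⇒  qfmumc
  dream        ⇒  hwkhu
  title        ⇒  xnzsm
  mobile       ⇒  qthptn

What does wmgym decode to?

share

In magnet: m→q is +4, a→f is +5, g→m is +6, n→u is +7 — the shift increases by 1 each position. The shift increases by 1 at each position, starting from +4: 4, 5, 6, ….
Reversing it on wmgym: w−4=s, m−5=h, g−6=a, y−7=r, m−8=e.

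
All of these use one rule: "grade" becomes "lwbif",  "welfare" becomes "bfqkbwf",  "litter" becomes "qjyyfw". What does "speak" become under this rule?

xufbp

The shift depends on letter class: consonant g→l is +5, but vowel a→b is +1. The rule splits by letter class: vowels +1, consonants +5.
For speak: s(cons)+5=x, p(cons)+5=u, e(vowel)+1=f, a(vowel)+1=b, k(cons)+5=p.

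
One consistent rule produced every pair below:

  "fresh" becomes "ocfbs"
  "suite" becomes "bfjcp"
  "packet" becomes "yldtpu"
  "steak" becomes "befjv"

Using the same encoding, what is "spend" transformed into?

bafwo

Shifts by position in fresh: pos 0: f→o (+9), pos 1: r→c (+11), pos 2: e→f (+1), pos 3: s→b (+9), pos 4: h→s (+11) — repeating every 3. A repeating key of period 3 is used — shifts +9, +11, +1 over and over.
On spend: s+9=b, p+11=a, e+1=f, n+9=w, d+11=o.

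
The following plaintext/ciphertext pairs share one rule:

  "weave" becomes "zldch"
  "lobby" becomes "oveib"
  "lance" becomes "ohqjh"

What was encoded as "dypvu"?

Shifts by position in weave: pos 0: w→z (+3), pos 1: e→l (+7), pos 2: a→d (+3), pos 3: v→c (+7) — repeating every 2. A repeating key of period 2 is used — shifts +3, +7 over and over.
Undoing it on dypvu: d−3=a, y−7=r, p−3=m, v−7=o, u−3=r.

armor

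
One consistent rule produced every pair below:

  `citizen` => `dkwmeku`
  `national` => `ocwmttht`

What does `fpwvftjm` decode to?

entrance

In citizen: c→d is +1, i→k is +2, t→w is +3, i→m is +4 — the shift increases by 1 each position. Each letter shifts forward by (position + 1), i.e. 1, 2, 3, … — the shift grows by one for each successive letter.
Reversing it on fpwvftjm: f−1=e, p−2=n, w−3=t, v−4=r, f−5=a, t−6=n, j−7=c, m−8=e.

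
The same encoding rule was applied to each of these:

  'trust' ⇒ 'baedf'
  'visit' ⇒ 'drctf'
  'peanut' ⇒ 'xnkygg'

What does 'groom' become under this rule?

In trust: t→b is +8, r→a is +9, u→e is +10, s→d is +11 — the shift increases by 1 each position. Letter i (0-indexed) is shifted by i+8, so successive shifts are 8, 9, 10, ….
On groom: g+8=o, r+9=a, o+10=y, o+11=z, m+12=y.

oayzy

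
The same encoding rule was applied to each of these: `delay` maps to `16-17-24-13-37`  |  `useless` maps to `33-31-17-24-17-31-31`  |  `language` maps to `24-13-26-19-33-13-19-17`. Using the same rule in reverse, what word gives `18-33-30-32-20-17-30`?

further

The number is (letter's place in the alphabet, a=1) + 12.
Reversing it on 18-33-30-32-20-17-30: 18→(18−12)÷1=6=f, 33→(33−12)÷1=21=u, 30→(30−12)÷1=18=r, 32→(32−12)÷1=20=t, 20→(20−12)÷1=8=h, 17→(17−12)÷1=5=e, 30→(30−12)÷1=18=r.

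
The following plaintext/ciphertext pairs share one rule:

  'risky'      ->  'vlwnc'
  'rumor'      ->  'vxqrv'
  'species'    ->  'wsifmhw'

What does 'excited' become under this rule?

iaglxhh

A repeating key of period 2 is used — shifts +4, +3 over and over.
On excited: e+4=i, x+3=a, c+4=g, i+3=l, t+4=x, e+3=h, d+4=h.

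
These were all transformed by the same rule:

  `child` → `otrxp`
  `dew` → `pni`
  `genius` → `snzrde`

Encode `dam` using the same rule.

pjy

The shift depends on letter class: consonant c→o is +12, but vowel i→r is +9. Vowels shift forward by 9 and consonants shift forward by 12.
Applying it to dam: d(cons)+12=p, a(vowel)+9=j, m(cons)+12=y.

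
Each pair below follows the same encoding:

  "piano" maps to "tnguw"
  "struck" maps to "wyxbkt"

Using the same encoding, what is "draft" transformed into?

In piano: p→t is +4, i→n is +5, a→g is +6, n→u is +7 — the shift increases by 1 each position. Each letter shifts forward by (position + 4), i.e. 4, 5, 6, … — the shift grows by one for each successive letter.
For draft: d+4=h, r+5=w, a+6=g, f+7=m, t+8=b.

hwgmb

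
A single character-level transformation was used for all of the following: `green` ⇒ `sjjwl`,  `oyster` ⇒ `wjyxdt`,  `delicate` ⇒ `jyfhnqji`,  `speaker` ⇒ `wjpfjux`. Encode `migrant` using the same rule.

The output letters match the input read backwards, each shifted +5: green reversed is neerg. Two steps: reverse the string, then apply a Caesar shift of +5.
On migrant: reverse → tnargim; then shift: t+5=y, n+5=s, a+5=f, r+5=w, g+5=l, i+5=n, m+5=r.

ysfwlnr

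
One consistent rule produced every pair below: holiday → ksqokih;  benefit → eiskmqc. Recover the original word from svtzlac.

In holiday: h→k is +3, o→s is +4, l→q is +5, i→o is +6 — the shift increases by 1 each position. Each letter shifts forward by (position + 3), i.e. 3, 4, 5, … — the shift grows by one for each successive letter.
Reversing it on svtzlac: s−3=p, v−4=r, t−5=o, z−6=t, l−7=e, a−8=s, c−9=t.

protest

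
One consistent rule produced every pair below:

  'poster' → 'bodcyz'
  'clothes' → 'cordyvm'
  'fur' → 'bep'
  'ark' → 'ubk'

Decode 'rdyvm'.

The output letters match the input read backwards, each shifted +10: poster reversed is retsop. Read the word backwards and shift each letter +10.
Reversing it on rdyvm: shift back: r−10=h, d−10=t, y−10=o, v−10=l, m−10=c → htolc; then reverse → cloth.

cloth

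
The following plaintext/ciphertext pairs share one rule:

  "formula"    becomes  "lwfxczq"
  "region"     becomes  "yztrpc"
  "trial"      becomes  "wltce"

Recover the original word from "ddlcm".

brass

The output letters match the input read backwards, each shifted +11: formula reversed is alumrof. Two steps: reverse the string, then apply a Caesar shift of +11.
Reversing it on ddlcm: shift back: d−11=s, d−11=s, l−11=a, c−11=r, m−11=b → ssarb; then reverse → brass.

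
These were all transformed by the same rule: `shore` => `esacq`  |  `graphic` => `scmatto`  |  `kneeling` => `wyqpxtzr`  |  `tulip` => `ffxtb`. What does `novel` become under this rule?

Shifts by position in shore: pos 0: s→e (+12), pos 1: h→s (+11), pos 2: o→a (+12), pos 3: r→c (+11) — repeating every 2. The shifts repeat in a cycle of length 2: positions 0,1,… shift by +12, +11, then the pattern repeats.
For novel: n+12=z, o+11=z, v+12=h, e+11=p, l+12=x.

zzhpx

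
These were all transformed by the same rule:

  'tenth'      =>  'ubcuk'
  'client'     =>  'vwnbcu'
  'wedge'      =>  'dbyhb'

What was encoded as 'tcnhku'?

t(19)→u(20) and e(4)→b(1) fit y≡3x+15 (mod 26); the inverse of 3 mod 26 is 9. Each letter's alphabet position (a=0..z=25) is mapped through 3·x+15 mod 26 — an affine cipher.
Reversing it on tcnhku: t(19)→9·(19−15)≡10=k; c(2)→9·(2−15)≡13=n; n(13)→9·(13−15)≡8=i; h(7)→9·(7−15)≡6=g; k(10)→9·(10−15)≡7=h; u(20)→9·(20−15)≡19=t (all mod 26).

knight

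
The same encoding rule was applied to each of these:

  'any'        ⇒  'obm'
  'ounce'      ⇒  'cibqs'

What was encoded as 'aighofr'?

mustard

Every letter moves 14 places later in the alphabet, wrapping around z→a.
Decoding aighofr: a−14=m, i−14=u, g−14=s, h−14=t, o−14=a, f−14=r, r−14=d.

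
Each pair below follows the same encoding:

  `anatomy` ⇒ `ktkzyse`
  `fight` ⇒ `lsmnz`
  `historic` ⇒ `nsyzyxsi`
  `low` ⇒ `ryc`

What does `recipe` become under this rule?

xoisvo

The shift depends on letter class: consonant n→t is +6, but vowel a→k is +10. Two shifts are in play — +10 for a/e/i/o/u, +6 for every other letter.
For recipe: r(cons)+6=x, e(vowel)+10=o, c(cons)+6=i, i(vowel)+10=s, p(cons)+6=v, e(vowel)+10=o.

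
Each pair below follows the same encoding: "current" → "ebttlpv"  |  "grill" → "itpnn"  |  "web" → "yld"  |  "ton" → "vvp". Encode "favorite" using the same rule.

The shift depends on letter class: consonant c→e is +2, but vowel u→b is +7. Vowels shift forward by 7 and consonants shift forward by 2.
For favorite: f(cons)+2=h, a(vowel)+7=h, v(cons)+2=x, o(vowel)+7=v, r(cons)+2=t, i(vowel)+7=p, t(cons)+2=v, e(vowel)+7=l.

hhxvtpvl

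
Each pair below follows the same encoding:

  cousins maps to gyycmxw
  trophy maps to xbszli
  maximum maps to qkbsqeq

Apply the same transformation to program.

Shifts by position in cousins: pos 0: c→g (+4), pos 1: o→y (+10), pos 2: u→y (+4), pos 3: s→c (+10) — repeating every 2. The shifts repeat in a cycle of length 2: positions 0,1,… shift by +4, +10, then the pattern repeats.
For program: p+4=t, r+10=b, o+4=s, g+10=q, r+4=v, a+10=k, m+4=q.

tbsqvkq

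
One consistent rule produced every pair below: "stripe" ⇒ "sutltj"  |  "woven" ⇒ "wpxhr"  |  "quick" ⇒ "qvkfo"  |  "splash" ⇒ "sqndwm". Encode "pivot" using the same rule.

pjxrx

In stripe: s→s is +0, t→u is +1, r→t is +2, i→l is +3 — the shift increases by 1 each position. Each letter shifts forward by its position index (0, 1, 2, …) — the shift grows by one for each successive letter.
Applying it to pivot: p+0=p, i+1=j, v+2=x, o+3=r, t+4=x.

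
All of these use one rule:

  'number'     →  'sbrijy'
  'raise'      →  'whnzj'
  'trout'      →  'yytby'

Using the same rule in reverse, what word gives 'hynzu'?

It's a Vigenère-style cipher with numeric key [5,7]: position i shifts by key[i mod 2].
Decoding hynzu: h−5=c, y−7=r, n−5=i, z−7=s, u−5=p.

crisp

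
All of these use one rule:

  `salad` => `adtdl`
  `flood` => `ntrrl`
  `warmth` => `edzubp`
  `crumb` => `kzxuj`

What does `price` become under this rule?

The shift depends on letter class: consonant s→a is +8, but vowel a→d is +3. The rule splits by letter class: vowels +3, consonants +8.
On price: p(cons)+8=x, r(cons)+8=z, i(vowel)+3=l, c(cons)+8=k, e(vowel)+3=h.

xzlkh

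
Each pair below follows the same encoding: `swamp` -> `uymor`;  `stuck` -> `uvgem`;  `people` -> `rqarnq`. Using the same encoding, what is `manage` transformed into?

ompmiq

The shift depends on letter class: consonant s→u is +2, but vowel a→m is +12. Vowels shift forward by 12 and consonants shift forward by 2.
On manage: m(cons)+2=o, a(vowel)+12=m, n(cons)+2=p, a(vowel)+12=m, g(cons)+2=i, e(vowel)+12=q.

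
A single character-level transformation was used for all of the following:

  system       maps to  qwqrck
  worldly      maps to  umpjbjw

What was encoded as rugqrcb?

twisted

Compare letters: s→q is +24, y→w is +24, s→q is +24 — a constant shift. It's a constant shift of +24 (ROT24).
Decoding rugqrcb: r−24=t, u−24=w, g−24=i, q−24=s, r−24=t, c−24=e, b−24=d.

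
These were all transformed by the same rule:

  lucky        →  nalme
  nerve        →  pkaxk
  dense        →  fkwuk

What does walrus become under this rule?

A repeating key of period 3 is used — shifts +2, +6, +9 over and over.
Applying it to walrus: w+2=y, a+6=g, l+9=u, r+2=t, u+6=a, s+9=b.

ygutab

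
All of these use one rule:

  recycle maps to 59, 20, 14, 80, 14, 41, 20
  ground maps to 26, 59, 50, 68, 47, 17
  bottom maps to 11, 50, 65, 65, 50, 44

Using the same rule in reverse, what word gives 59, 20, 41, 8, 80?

relay

r(#18)→59 and e(#5)→20: differences scale by 3, so n = 3·pos + 5. The formula is n = 3×(alphabet index, a=1) + 5.
Decoding 59, 20, 41, 8, 80: 59→(59−5)÷3=18=r, 20→(20−5)÷3=5=e, 41→(41−5)÷3=12=l, 8→(8−5)÷3=1=a, 80→(80−5)÷3=25=y.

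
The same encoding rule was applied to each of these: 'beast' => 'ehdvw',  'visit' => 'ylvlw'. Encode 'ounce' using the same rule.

rxqfh

It's a constant shift of +3 (ROT3).
For ounce: o+3=r, u+3=x, n+3=q, c+3=f, e+3=h.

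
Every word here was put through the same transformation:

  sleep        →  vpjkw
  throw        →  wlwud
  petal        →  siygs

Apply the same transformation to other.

In sleep: s→v is +3, l→p is +4, e→j is +5, e→k is +6 — the shift increases by 1 each position. The shift increases by 1 at each position, starting from +3: 3, 4, 5, ….
Applying it to other: o+3=r, t+4=x, h+5=m, e+6=k, r+7=y.

rxmky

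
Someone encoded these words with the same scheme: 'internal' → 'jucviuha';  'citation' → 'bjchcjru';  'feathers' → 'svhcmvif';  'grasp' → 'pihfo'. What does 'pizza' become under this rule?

ojkkh

i(8)→j(9) and n(13)→u(20) fit y≡23x+7 (mod 26); the inverse of 23 mod 26 is 17. This is an affine cipher: with a=0,…,z=25, each position x becomes (23x+7) mod 26.
Applying it to pizza: p(15)→23·15+7≡14=o; i(8)→23·8+7≡9=j; z(25)→23·25+7≡10=k; z(25)→23·25+7≡10=k; a(0)→23·0+7≡7=h (all mod 26).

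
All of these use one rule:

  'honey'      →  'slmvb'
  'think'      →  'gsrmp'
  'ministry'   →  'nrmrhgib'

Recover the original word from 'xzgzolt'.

Each pair mirrors across the alphabet (h↔s, o↔l, n↔m): positions sum to 25. Letters are reflected about the middle of the alphabet (position → 25−position): Atbash.
Decoding xzgzolt: x↔c, z↔a, g↔t, z↔a, o↔l, l↔o, t↔g.

catalog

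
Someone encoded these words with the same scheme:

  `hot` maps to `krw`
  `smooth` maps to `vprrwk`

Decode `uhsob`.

reply

Compare letters: h→k is +3, o→r is +3, t→w is +3 — a constant shift. Each letter is shifted forward by 3 in the alphabet (a Caesar shift of +3).
Undoing it on uhsob: u−3=r, h−3=e, s−3=p, o−3=l, b−3=y.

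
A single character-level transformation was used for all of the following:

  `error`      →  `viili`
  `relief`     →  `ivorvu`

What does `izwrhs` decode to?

radish

This is the alphabet-reversal cipher (Atbash): a becomes z, b becomes y, etc.
Decoding izwrhs: i↔r, z↔a, w↔d, r↔i, h↔s, s↔h.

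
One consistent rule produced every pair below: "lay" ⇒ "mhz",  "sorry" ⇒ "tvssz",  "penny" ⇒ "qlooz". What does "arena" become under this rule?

hsloh

The shift depends on letter class: consonant l→m is +1, but vowel a→h is +7. The rule splits by letter class: vowels +7, consonants +1.
Applying it to arena: a(vowel)+7=h, r(cons)+1=s, e(vowel)+7=l, n(cons)+1=o, a(vowel)+7=h.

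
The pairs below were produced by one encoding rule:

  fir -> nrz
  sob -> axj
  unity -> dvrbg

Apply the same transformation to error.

nzzxz

The shift depends on letter class: consonant f→n is +8, but vowel i→r is +9. Two shifts are in play — +9 for a/e/i/o/u, +8 for every other letter.
Applying it to error: e(vowel)+9=n, r(cons)+8=z, r(cons)+8=z, o(vowel)+9=x, r(cons)+8=z.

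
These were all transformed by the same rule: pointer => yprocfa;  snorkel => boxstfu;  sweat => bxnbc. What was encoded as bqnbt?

speak

Shifts by position in pointer: pos 0: p→y (+9), pos 1: o→p (+1), pos 2: i→r (+9), pos 3: n→o (+1) — repeating every 2. A repeating key of period 2 is used — shifts +9, +1 over and over.
Reversing it on bqnbt: b−9=s, q−1=p, n−9=e, b−1=a, t−9=k.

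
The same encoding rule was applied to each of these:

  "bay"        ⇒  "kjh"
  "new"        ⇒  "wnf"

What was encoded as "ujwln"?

Compare letters: b→k is +9, a→j is +9, y→h is +9 — a constant shift. This is a Caesar cipher with shift 9.
Reversing it on ujwln: u−9=l, j−9=a, w−9=n, l−9=c, n−9=e.

lance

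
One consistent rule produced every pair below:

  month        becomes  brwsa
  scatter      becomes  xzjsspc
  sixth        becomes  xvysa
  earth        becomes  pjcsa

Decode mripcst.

poverty

m(12)→b(1) and o(14)→r(17) fit y≡21x+9 (mod 26); the inverse of 21 mod 26 is 5. Each letter's alphabet position (a=0..z=25) is mapped through 21·x+9 mod 26 — an affine cipher.
Decoding mripcst: m(12)→5·(12−9)≡15=p; r(17)→5·(17−9)≡14=o; i(8)→5·(8−9)≡21=v; p(15)→5·(15−9)≡4=e; c(2)→5·(2−9)≡17=r; s(18)→5·(18−9)≡19=t; t(19)→5·(19−9)≡24=y (all mod 26).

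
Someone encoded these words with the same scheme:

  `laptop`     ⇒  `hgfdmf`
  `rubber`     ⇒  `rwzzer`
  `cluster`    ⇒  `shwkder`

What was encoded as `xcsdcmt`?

l(11)→h(7) and a(0)→g(6) fit y≡19x+6 (mod 26); the inverse of 19 mod 26 is 11. Each letter's alphabet position (a=0..z=25) is mapped through 19·x+6 mod 26 — an affine cipher.
Undoing it on xcsdcmt: x(23)→11·(23−6)≡5=f; c(2)→11·(2−6)≡8=i; s(18)→11·(18−6)≡2=c; d(3)→11·(3−6)≡19=t; c(2)→11·(2−6)≡8=i; m(12)→11·(12−6)≡14=o; t(19)→11·(19−6)≡13=n (all mod 26).

fiction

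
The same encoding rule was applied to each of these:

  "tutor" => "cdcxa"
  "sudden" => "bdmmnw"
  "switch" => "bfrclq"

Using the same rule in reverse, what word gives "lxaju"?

coral

It's a constant shift of +9 (ROT9).
Undoing it on lxaju: l−9=c, x−9=o, a−9=r, j−9=a, u−9=l.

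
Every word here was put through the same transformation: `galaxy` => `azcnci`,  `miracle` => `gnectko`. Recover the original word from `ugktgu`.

The output letters match the input read backwards, each shifted +2: galaxy reversed is yxalag. Two steps: reverse the string, then apply a Caesar shift of +2.
Decoding ugktgu: shift back: u−2=s, g−2=e, k−2=i, t−2=r, g−2=e, u−2=s → seires; then reverse → series.

series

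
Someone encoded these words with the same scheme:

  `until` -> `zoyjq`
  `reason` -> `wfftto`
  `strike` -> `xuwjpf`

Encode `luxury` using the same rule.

qvcvwz

Shifts by position in until: pos 0: u→z (+5), pos 1: n→o (+1), pos 2: t→y (+5), pos 3: i→j (+1) — repeating every 2. The shifts repeat in a cycle of length 2: positions 0,1,… shift by +5, +1, then the pattern repeats.
On luxury: l+5=q, u+1=v, x+5=c, u+1=v, r+5=w, y+1=z.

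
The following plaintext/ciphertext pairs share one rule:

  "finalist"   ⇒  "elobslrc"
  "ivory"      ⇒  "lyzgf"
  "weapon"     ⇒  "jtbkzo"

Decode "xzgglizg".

Treating letters as 0–25, the rule is x ↦ 11x + 1 (mod 26).
Undoing it on xzgglizg: x(23)→19·(23−1)≡2=c; z(25)→19·(25−1)≡14=o; g(6)→19·(6−1)≡17=r; g(6)→19·(6−1)≡17=r; l(11)→19·(11−1)≡8=i; i(8)→19·(8−1)≡3=d; z(25)→19·(25−1)≡14=o; g(6)→19·(6−1)≡17=r (all mod 26).

corridor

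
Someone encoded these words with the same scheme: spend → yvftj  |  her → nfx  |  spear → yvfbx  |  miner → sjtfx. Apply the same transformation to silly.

yjrre

The shift depends on letter class: consonant s→y is +6, but vowel e→f is +1. The rule splits by letter class: vowels +1, consonants +6.
For silly: s(cons)+6=y, i(vowel)+1=j, l(cons)+6=r, l(cons)+6=r, y(cons)+6=e.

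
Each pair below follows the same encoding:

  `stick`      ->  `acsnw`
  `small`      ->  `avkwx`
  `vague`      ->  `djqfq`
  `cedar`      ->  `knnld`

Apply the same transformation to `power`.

In stick: s→a is +8, t→c is +9, i→s is +10, c→n is +11 — the shift increases by 1 each position. Letter i (0-indexed) is shifted by i+8, so successive shifts are 8, 9, 10, ….
Applying it to power: p+8=x, o+9=x, w+10=g, e+11=p, r+12=d.

xxgpd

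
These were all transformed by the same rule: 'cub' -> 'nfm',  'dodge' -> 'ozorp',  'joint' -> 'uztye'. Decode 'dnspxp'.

scheme

Compare letters: c→n is +11, u→f is +11, b→m is +11 — a constant shift. This is a Caesar cipher with shift 11.
Decoding dnspxp: d−11=s, n−11=c, s−11=h, p−11=e, x−11=m, p−11=e.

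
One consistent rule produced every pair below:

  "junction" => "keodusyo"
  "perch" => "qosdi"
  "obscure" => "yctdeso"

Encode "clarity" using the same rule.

The shift depends on letter class: consonant j→k is +1, but vowel u→e is +10. Vowels shift forward by 10 and consonants shift forward by 1.
Applying it to clarity: c(cons)+1=d, l(cons)+1=m, a(vowel)+10=k, r(cons)+1=s, i(vowel)+10=s, t(cons)+1=u, y(cons)+1=z.

dmkssuz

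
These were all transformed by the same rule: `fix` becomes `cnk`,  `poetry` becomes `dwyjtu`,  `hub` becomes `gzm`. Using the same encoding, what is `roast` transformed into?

yxftw

The output letters match the input read backwards, each shifted +5: fix reversed is xif. Read the word backwards and shift each letter +5.
Applying it to roast: reverse → tsaor; then shift: t+5=y, s+5=x, a+5=f, o+5=t, r+5=w.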